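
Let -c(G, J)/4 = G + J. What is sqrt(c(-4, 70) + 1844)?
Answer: 2*sqrt(395) ≈ 39.749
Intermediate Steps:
c(G, J) = -4*G - 4*J (c(G, J) = -4*(G + J) = -4*G - 4*J)
sqrt(c(-4, 70) + 1844) = sqrt((-4*(-4) - 4*70) + 1844) = sqrt((16 - 280) + 1844) = sqrt(-264 + 1844) = sqrt(1580) = 2*sqrt(395)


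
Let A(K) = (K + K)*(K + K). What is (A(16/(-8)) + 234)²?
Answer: 62500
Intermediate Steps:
A(K) = 4*K² (A(K) = (2*K)*(2*K) = 4*K²)
(A(16/(-8)) + 234)² = (4*(16/(-8))² + 234)² = (4*(16*(-⅛))² + 234)² = (4*(-2)² + 234)² = (4*4 + 234)² = (16 + 234)² = 250² = 62500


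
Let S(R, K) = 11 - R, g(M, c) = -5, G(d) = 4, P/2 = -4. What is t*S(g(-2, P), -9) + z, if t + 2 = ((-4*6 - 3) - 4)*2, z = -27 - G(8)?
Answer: -1055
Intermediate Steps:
P = -8 (P = 2*(-4) = -8)
z = -31 (z = -27 - 1*4 = -27 - 4 = -31)
t = -64 (t = -2 + ((-4*6 - 3) - 4)*2 = -2 + ((-24 - 3) - 4)*2 = -2 + (-27 - 4)*2 = -2 - 31*2 = -2 - 62 = -64)
t*S(g(-2, P), -9) + z = -64*(11 - 1*(-5)) - 31 = -64*(11 + 5) - 31 = -64*16 - 31 = -1024 - 31 = -1055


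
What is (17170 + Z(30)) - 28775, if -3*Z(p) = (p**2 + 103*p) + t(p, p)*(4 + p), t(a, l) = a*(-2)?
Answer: -12255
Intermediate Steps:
t(a, l) = -2*a
Z(p) = -103*p/3 - p**2/3 + 2*p*(4 + p)/3 (Z(p) = -((p**2 + 103*p) + (-2*p)*(4 + p))/3 = -((p**2 + 103*p) - 2*p*(4 + p))/3 = -(p**2 + 103*p - 2*p*(4 + p))/3 = -103*p/3 - p**2/3 + 2*p*(4 + p)/3)
(17170 + Z(30)) - 28775 = (17170 + (1/3)*30*(-95 + 30)) - 28775 = (17170 + (1/3)*30*(-65)) - 28775 = (17170 - 650) - 28775 = 16520 - 28775 = -12255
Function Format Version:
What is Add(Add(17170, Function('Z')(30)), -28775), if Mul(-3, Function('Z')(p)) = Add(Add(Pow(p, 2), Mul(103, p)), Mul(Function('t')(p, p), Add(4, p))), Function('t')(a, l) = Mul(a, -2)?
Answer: -12255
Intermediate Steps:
Function('t')(a, l) = Mul(-2, a)
Function('Z')(p) = Add(Mul(Rational(-103, 3), p), Mul(Rational(-1, 3), Pow(p, 2)), Mul(Rational(2, 3), p, Add(4, p))) (Function('Z')(p) = Mul(Rational(-1, 3), Add(Add(Pow(p, 2), Mul(103, p)), Mul(Mul(-2, p), Add(4, p)))) = Mul(Rational(-1, 3), Add(Add(Pow(p, 2), Mul(103, p)), Mul(-2, p, Add(4, p)))) = Mul(Rational(-1, 3), Add(Pow(p, 2), Mul(103, p), Mul(-2, p, Add(4, p)))) = Add(Mul(Rational(-103, 3), p), Mul(Rational(-1, 3), Pow(p, 2)), Mul(Rational(2, 3), p, Add(4, p))))
Add(Add(17170, Function('Z')(30)), -28775) = Add(Add(17170, Mul(Rational(1, 3), 30, Add(-95, 30))), -28775) = Add(Add(17170, Mul(Rational(1, 3), 30, -65)), -28775) = Add(Add(17170, -650), -28775) = Add(16520, -28775) = -12255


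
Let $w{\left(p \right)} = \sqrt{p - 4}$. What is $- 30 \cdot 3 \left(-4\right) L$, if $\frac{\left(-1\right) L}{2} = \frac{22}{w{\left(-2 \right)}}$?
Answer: $2640 i \sqrt{6} \approx 6466.7 i$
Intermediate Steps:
$w{\left(p \right)} = \sqrt{-4 + p}$
$L = \frac{22 i \sqrt{6}}{3}$ ($L = - 2 \frac{22}{\sqrt{-4 - 2}} = - 2 \frac{22}{\sqrt{-6}} = - 2 \frac{22}{i \sqrt{6}} = - 2 \cdot 22 \left(- \frac{i \sqrt{6}}{6}\right) = - 2 \left(- \frac{11 i \sqrt{6}}{3}\right) = \frac{22 i \sqrt{6}}{3} \approx 17.963 i$)
$- 30 \cdot 3 \left(-4\right) L = - 30 \cdot 3 \left(-4\right) \frac{22 i \sqrt{6}}{3} = \left(-30\right) \left(-12\right) \frac{22 i \sqrt{6}}{3} = 360 \frac{22 i \sqrt{6}}{3} = 2640 i \sqrt{6}$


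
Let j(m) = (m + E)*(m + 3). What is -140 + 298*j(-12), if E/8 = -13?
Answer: 310972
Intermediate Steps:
E = -104 (E = 8*(-13) = -104)
j(m) = (-104 + m)*(3 + m) (j(m) = (m - 104)*(m + 3) = (-104 + m)*(3 + m))
-140 + 298*j(-12) = -140 + 298*(-312 + (-12)² - 101*(-12)) = -140 + 298*(-312 + 144 + 1212) = -140 + 298*1044 = -140 + 311112 = 310972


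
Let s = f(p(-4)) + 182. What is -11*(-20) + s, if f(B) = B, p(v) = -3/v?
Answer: 1611/4 ≈ 402.75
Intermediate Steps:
s = 731/4 (s = -3/(-4) + 182 = -3*(-¼) + 182 = ¾ + 182 = 731/4 ≈ 182.75)
-11*(-20) + s = -11*(-20) + 731/4 = 220 + 731/4 = 1611/4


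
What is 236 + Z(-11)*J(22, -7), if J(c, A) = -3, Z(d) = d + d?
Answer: 302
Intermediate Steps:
Z(d) = 2*d
236 + Z(-11)*J(22, -7) = 236 + (2*(-11))*(-3) = 236 - 22*(-3) = 236 + 66 = 302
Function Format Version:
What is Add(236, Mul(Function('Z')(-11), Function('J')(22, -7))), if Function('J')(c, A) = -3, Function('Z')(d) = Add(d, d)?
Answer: 302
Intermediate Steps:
Function('Z')(d) = Mul(2, d)
Add(236, Mul(Function('Z')(-11), Function('J')(22, -7))) = Add(236, Mul(Mul(2, -11), -3)) = Add(236, Mul(-22, -3)) = Add(236, 66) = 302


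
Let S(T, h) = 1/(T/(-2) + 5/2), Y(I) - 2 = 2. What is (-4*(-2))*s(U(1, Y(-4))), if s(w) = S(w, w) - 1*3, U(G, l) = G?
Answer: -20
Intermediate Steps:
Y(I) = 4 (Y(I) = 2 + 2 = 4)
S(T, h) = 1/(5/2 - T/2) (S(T, h) = 1/(T*(-1/2) + 5*(1/2)) = 1/(-T/2 + 5/2) = 1/(5/2 - T/2))
s(w) = -3 - 2/(-5 + w) (s(w) = -2/(-5 + w) - 1*3 = -2/(-5 + w) - 3 = -3 - 2/(-5 + w))
(-4*(-2))*s(U(1, Y(-4))) = (-4*(-2))*((13 - 3*1)/(-5 + 1)) = 8*((13 - 3)/(-4)) = 8*(-1/4*10) = 8*(-5/2) = -20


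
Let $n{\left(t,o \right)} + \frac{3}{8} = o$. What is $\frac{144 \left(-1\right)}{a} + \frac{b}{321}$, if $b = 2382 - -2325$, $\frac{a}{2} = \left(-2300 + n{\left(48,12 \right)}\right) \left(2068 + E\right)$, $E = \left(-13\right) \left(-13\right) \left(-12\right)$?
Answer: $\frac{143626119}{9794245} \approx 14.664$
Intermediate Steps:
$n{\left(t,o \right)} = - \frac{3}{8} + o$
$E = -2028$ ($E = 169 \left(-12\right) = -2028$)
$a = -183070$ ($a = 2 \left(-2300 + \left(- \frac{3}{8} + 12\right)\right) \left(2068 - 2028\right) = 2 \left(-2300 + \frac{93}{8}\right) 40 = 2 \left(\left(- \frac{18307}{8}\right) 40\right) = 2 \left(-91535\right) = -183070$)
$b = 4707$ ($b = 2382 + 2325 = 4707$)
$\frac{144 \left(-1\right)}{a} + \frac{b}{321} = \frac{144 \left(-1\right)}{-183070} + \frac{4707}{321} = \left(-144\right) \left(- \frac{1}{183070}\right) + 4707 \cdot \frac{1}{321} = \frac{72}{91535} + \frac{1569}{107} = \frac{143626119}{9794245}$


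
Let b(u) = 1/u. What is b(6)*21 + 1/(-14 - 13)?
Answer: 187/54 ≈ 3.4630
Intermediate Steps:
b(6)*21 + 1/(-14 - 13) = 21/6 + 1/(-14 - 13) = (⅙)*21 + 1/(-27) = 7/2 - 1/27 = 187/54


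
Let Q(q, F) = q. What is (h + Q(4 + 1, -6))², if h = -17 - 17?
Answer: 841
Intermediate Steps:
h = -34
(h + Q(4 + 1, -6))² = (-34 + (4 + 1))² = (-34 + 5)² = (-29)² = 841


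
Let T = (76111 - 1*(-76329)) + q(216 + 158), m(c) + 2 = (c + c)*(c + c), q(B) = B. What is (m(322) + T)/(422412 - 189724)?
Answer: 141887/58172 ≈ 2.4391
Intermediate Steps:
m(c) = -2 + 4*c² (m(c) = -2 + (c + c)*(c + c) = -2 + (2*c)*(2*c) = -2 + 4*c²)
T = 152814 (T = (76111 - 1*(-76329)) + (216 + 158) = (76111 + 76329) + 374 = 152440 + 374 = 152814)
(m(322) + T)/(422412 - 189724) = ((-2 + 4*322²) + 152814)/(422412 - 189724) = ((-2 + 4*103684) + 152814)/232688 = ((-2 + 414736) + 152814)*(1/232688) = (414734 + 152814)*(1/232688) = 567548*(1/232688) = 141887/58172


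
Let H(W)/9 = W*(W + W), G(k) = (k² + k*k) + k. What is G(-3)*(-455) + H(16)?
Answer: -2217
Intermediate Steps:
G(k) = k + 2*k² (G(k) = (k² + k²) + k = 2*k² + k = k + 2*k²)
H(W) = 18*W² (H(W) = 9*(W*(W + W)) = 9*(W*(2*W)) = 9*(2*W²) = 18*W²)
G(-3)*(-455) + H(16) = -3*(1 + 2*(-3))*(-455) + 18*16² = -3*(1 - 6)*(-455) + 18*256 = -3*(-5)*(-455) + 4608 = 15*(-455) + 4608 = -6825 + 4608 = -2217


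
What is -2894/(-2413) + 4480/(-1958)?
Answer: -2571894/2362327 ≈ -1.0887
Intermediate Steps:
-2894/(-2413) + 4480/(-1958) = -2894*(-1/2413) + 4480*(-1/1958) = 2894/2413 - 2240/979 = -2571894/2362327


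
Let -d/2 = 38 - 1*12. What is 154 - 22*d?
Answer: 1298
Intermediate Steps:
d = -52 (d = -2*(38 - 1*12) = -2*(38 - 12) = -2*26 = -52)
154 - 22*d = 154 - 22*(-52) = 154 + 1144 = 1298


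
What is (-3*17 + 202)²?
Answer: 22801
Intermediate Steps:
(-3*17 + 202)² = (-51 + 202)² = 151² = 22801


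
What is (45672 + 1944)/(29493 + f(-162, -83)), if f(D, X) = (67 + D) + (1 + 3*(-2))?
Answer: 47616/29393 ≈ 1.6200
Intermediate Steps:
f(D, X) = 62 + D (f(D, X) = (67 + D) + (1 - 6) = (67 + D) - 5 = 62 + D)
(45672 + 1944)/(29493 + f(-162, -83)) = (45672 + 1944)/(29493 + (62 - 162)) = 47616/(29493 - 100) = 47616/29393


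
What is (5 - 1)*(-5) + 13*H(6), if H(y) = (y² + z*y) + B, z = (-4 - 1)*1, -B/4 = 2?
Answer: -46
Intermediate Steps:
B = -8 (B = -4*2 = -8)
z = -5 (z = -5*1 = -5)
H(y) = -8 + y² - 5*y (H(y) = (y² - 5*y) - 8 = -8 + y² - 5*y)
(5 - 1)*(-5) + 13*H(6) = (5 - 1)*(-5) + 13*(-8 + 6² - 5*6) = 4*(-5) + 13*(-8 + 36 - 30) = -20 + 13*(-2) = -20 - 26 = -46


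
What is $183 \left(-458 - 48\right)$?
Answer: $-92598$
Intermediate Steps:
$183 \left(-458 - 48\right) = 183 \left(-506\right) = -92598$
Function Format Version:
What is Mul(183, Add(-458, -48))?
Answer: -92598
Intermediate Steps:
Mul(183, Add(-458, -48)) = Mul(183, -506) = -92598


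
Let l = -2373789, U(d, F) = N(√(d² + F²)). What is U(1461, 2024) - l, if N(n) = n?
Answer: 2373789 + √6231097 ≈ 2.3763e+6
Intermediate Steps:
U(d, F) = √(F² + d²) (U(d, F) = √(d² + F²) = √(F² + d²))
U(1461, 2024) - l = √(2024² + 1461²) - 1*(-2373789) = √(4096576 + 2134521) + 2373789 = √6231097 + 2373789 = 2373789 + √6231097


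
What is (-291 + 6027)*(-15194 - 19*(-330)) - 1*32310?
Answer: -51220374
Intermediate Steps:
(-291 + 6027)*(-15194 - 19*(-330)) - 1*32310 = 5736*(-15194 + 6270) - 32310 = 5736*(-8924) - 32310 = -51188064 - 32310 = -51220374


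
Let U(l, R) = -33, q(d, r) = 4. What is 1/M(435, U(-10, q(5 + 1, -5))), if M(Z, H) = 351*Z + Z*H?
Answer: 1/138330 ≈ 7.2291e-6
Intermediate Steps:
M(Z, H) = 351*Z + H*Z
1/M(435, U(-10, q(5 + 1, -5))) = 1/(435*(351 - 33)) = 1/(435*318) = 1/138330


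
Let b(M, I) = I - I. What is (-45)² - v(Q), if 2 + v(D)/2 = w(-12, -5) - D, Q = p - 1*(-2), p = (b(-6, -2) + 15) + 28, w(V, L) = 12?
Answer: 2095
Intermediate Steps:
b(M, I) = 0
p = 43 (p = (0 + 15) + 28 = 15 + 28 = 43)
Q = 45 (Q = 43 - 1*(-2) = 43 + 2 = 45)
v(D) = 20 - 2*D (v(D) = -4 + 2*(12 - D) = -4 + (24 - 2*D) = 20 - 2*D)
(-45)² - v(Q) = (-45)² - (20 - 2*45) = 2025 - (20 - 90) = 2025 - 1*(-70) = 2025 + 70 = 2095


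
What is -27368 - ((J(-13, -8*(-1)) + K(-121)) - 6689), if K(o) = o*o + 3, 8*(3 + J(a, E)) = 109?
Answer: -282669/8 ≈ -35334.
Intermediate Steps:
J(a, E) = 85/8 (J(a, E) = -3 + (1/8)*109 = -3 + 109/8 = 85/8)
K(o) = 3 + o**2 (K(o) = o**2 + 3 = 3 + o**2)
-27368 - ((J(-13, -8*(-1)) + K(-121)) - 6689) = -27368 - ((85/8 + (3 + (-121)**2)) - 6689) = -27368 - ((85/8 + (3 + 14641)) - 6689) = -27368 - ((85/8 + 14644) - 6689) = -27368 - (117237/8 - 6689) = -27368 - 1*63725/8 = -27368 - 63725/8 = -282669/8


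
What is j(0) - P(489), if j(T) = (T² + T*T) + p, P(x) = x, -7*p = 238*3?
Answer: -591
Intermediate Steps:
p = -102 (p = -34*3 = -⅐*714 = -102)
j(T) = -102 + 2*T² (j(T) = (T² + T*T) - 102 = (T² + T²) - 102 = 2*T² - 102 = -102 + 2*T²)
j(0) - P(489) = (-102 + 2*0²) - 1*489 = (-102 + 2*0) - 489 = (-102 + 0) - 489 = -102 - 489 = -591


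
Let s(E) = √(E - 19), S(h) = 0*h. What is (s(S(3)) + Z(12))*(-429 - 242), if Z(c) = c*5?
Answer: -40260 - 671*I*√19 ≈ -40260.0 - 2924.8*I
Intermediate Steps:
S(h) = 0
Z(c) = 5*c
s(E) = √(-19 + E)
(s(S(3)) + Z(12))*(-429 - 242) = (√(-19 + 0) + 5*12)*(-429 - 242) = (√(-19) + 60)*(-671) = (I*√19 + 60)*(-671) = (60 + I*√19)*(-671) = -40260 - 671*I*√19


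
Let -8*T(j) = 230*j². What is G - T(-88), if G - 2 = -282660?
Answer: -60018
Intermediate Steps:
T(j) = -115*j²/4
G = -282658 (G = 2 - 282660 = -282658)
G - T(-88) = -282658 - (-115)*(-88)²/4 = -282658 - (-115)*7744/4 = -282658 - 1*(-222640) = -282658 + 222640 = -60018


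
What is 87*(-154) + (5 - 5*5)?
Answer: -13418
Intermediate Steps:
87*(-154) + (5 - 5*5) = -13398 + (5 - 25) = -13398 - 20 = -13418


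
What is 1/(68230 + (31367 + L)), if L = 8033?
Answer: 1/107630 ≈ 9.2911e-6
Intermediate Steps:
1/(68230 + (31367 + L)) = 1/(68230 + (31367 + 8033)) = 1/(68230 + 39400) = 1/107630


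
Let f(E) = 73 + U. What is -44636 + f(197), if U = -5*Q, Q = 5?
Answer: -44588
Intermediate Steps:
U = -25 (U = -5*5 = -25)
f(E) = 48 (f(E) = 73 - 25 = 48)
-44636 + f(197) = -44636 + 48 = -44588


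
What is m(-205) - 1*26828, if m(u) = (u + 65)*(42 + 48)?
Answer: -39428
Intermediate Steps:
m(u) = 5850 + 90*u (m(u) = (65 + u)*90 = 5850 + 90*u)
m(-205) - 1*26828 = (5850 + 90*(-205)) - 1*26828 = (5850 - 18450) - 26828 = -12600 - 26828 = -39428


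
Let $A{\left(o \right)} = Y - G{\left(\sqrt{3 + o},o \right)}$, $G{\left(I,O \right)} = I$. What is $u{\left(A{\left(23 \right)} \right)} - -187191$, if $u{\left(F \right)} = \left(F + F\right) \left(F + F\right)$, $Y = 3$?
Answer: $187331 - 24 \sqrt{26} \approx 1.8721 \cdot 10^{5}$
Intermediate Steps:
$A{\left(o \right)} = 3 - \sqrt{3 + o}$
$u{\left(F \right)} = 4 F^{2}$ ($u{\left(F \right)} = 2 F 2 F = 4 F^{2}$)
$u{\left(A{\left(23 \right)} \right)} - -187191 = 4 \left(3 - \sqrt{3 + 23}\right)^{2} - -187191 = 4 \left(3 - \sqrt{26}\right)^{2} + 187191 = 187191 + 4 \left(3 - \sqrt{26}\right)^{2}$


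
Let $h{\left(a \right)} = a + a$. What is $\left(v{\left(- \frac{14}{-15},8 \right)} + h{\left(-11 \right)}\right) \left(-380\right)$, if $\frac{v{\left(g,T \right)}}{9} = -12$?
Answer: $49400$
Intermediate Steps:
$v{\left(g,T \right)} = -108$ ($v{\left(g,T \right)} = 9 \left(-12\right) = -108$)
$h{\left(a \right)} = 2 a$
$\left(v{\left(- \frac{14}{-15},8 \right)} + h{\left(-11 \right)}\right) \left(-380\right) = \left(-108 + 2 \left(-11\right)\right) \left(-380\right) = \left(-108 - 22\right) \left(-380\right) = \left(-130\right) \left(-380\right) = 49400$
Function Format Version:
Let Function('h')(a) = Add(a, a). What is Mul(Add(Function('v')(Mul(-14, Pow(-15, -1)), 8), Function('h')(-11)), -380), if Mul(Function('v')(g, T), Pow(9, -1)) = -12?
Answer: 49400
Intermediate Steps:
Function('v')(g, T) = -108 (Function('v')(g, T) = Mul(9, -12) = -108)
Function('h')(a) = Mul(2, a)
Mul(Add(Function('v')(Mul(-14, Pow(-15, -1)), 8), Function('h')(-11)), -380) = Mul(Add(-108, Mul(2, -11)), -380) = Mul(Add(-108, -22), -380) = Mul(-130, -380) = 49400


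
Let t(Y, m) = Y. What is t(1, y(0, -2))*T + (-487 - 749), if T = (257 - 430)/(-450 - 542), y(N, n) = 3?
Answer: -1225939/992 ≈ -1235.8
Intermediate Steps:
T = 173/992 (T = -173/(-992) = -173*(-1/992) = 173/992 ≈ 0.17440)
t(1, y(0, -2))*T + (-487 - 749) = 1*(173/992) + (-487 - 749) = 173/992 - 1236 = -1225939/992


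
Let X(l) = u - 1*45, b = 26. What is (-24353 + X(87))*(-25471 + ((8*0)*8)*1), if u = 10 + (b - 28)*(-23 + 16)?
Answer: 620830154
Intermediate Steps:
u = 24 (u = 10 + (26 - 28)*(-23 + 16) = 10 - 2*(-7) = 10 + 14 = 24)
X(l) = -21 (X(l) = 24 - 1*45 = 24 - 45 = -21)
(-24353 + X(87))*(-25471 + ((8*0)*8)*1) = (-24353 - 21)*(-25471 + ((8*0)*8)*1) = -24374*(-25471 + (0*8)*1) = -24374*(-25471 + 0*1) = -24374*(-25471 + 0) = -24374*(-25471) = 620830154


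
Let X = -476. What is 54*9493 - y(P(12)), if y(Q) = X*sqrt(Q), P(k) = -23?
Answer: 512622 + 476*I*sqrt(23) ≈ 5.1262e+5 + 2282.8*I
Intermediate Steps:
y(Q) = -476*sqrt(Q)
54*9493 - y(P(12)) = 54*9493 - (-476)*sqrt(-23) = 512622 - (-476)*I*sqrt(23) = 512622 + 476*I*sqrt(23)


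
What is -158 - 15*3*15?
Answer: -833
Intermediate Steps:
-158 - 15*3*15 = -158 - 45*15 = -158 - 675 = -833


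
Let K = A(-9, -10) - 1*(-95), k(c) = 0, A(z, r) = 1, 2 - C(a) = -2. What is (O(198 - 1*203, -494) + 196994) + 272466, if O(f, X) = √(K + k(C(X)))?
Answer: 469460 + 4*√6 ≈ 4.6947e+5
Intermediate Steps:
C(a) = 4 (C(a) = 2 - 1*(-2) = 2 + 2 = 4)
K = 96 (K = 1 - 1*(-95) = 1 + 95 = 96)
O(f, X) = 4*√6 (O(f, X) = √(96 + 0) = √96 = 4*√6)
(O(198 - 1*203, -494) + 196994) + 272466 = (4*√6 + 196994) + 272466 = (196994 + 4*√6) + 272466 = 469460 + 4*√6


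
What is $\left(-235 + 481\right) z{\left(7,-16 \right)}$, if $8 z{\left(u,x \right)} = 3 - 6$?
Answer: $- \frac{369}{4} \approx -92.25$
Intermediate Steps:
$z{\left(u,x \right)} = - \frac{3}{8}$ ($z{\left(u,x \right)} = \frac{3 - 6}{8} = \frac{1}{8} \left(-3\right) = - \frac{3}{8}$)
$\left(-235 + 481\right) z{\left(7,-16 \right)} = \left(-235 + 481\right) \left(- \frac{3}{8}\right) = 246 \left(- \frac{3}{8}\right) = - \frac{369}{4}$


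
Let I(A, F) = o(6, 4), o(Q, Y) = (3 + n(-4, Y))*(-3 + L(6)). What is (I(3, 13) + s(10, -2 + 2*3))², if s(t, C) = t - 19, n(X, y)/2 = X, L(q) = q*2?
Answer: 2916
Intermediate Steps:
L(q) = 2*q
n(X, y) = 2*X
s(t, C) = -19 + t
o(Q, Y) = -45 (o(Q, Y) = (3 + 2*(-4))*(-3 + 2*6) = (3 - 8)*(-3 + 12) = -5*9 = -45)
I(A, F) = -45
(I(3, 13) + s(10, -2 + 2*3))² = (-45 + (-19 + 10))² = (-45 - 9)² = (-54)² = 2916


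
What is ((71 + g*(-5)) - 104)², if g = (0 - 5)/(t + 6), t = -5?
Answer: 64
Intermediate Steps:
g = -5 (g = (0 - 5)/(-5 + 6) = -5/1 = -5*1 = -5)
((71 + g*(-5)) - 104)² = ((71 - 5*(-5)) - 104)² = ((71 + 25) - 104)² = (96 - 104)² = (-8)² = 64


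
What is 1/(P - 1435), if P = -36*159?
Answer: -1/7159 ≈ -0.00013968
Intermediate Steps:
P = -5724
1/(P - 1435) = 1/(-5724 - 1435) = 1/(-7159) = -1/7159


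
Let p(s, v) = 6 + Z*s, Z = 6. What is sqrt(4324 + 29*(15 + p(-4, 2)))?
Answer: sqrt(4237) ≈ 65.092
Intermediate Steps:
p(s, v) = 6 + 6*s
sqrt(4324 + 29*(15 + p(-4, 2))) = sqrt(4324 + 29*(15 + (6 + 6*(-4)))) = sqrt(4324 + 29*(15 + (6 - 24))) = sqrt(4324 + 29*(15 - 18)) = sqrt(4324 + 29*(-3)) = sqrt(4324 - 87) = sqrt(4237)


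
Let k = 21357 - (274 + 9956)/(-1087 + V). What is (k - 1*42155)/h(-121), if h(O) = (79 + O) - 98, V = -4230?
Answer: 27643184/186095 ≈ 148.54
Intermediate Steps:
h(O) = -19 + O
k = 113565399/5317 (k = 21357 - (274 + 9956)/(-1087 - 4230) = 21357 - 10230/(-5317) = 21357 - 10230*(-1)/5317 = 21357 - 1*(-10230/5317) = 21357 + 10230/5317 = 113565399/5317 ≈ 21359.)
(k - 1*42155)/h(-121) = (113565399/5317 - 1*42155)/(-19 - 121) = (113565399/5317 - 42155)/(-140) = -110572736/5317*(-1/140) = 27643184/186095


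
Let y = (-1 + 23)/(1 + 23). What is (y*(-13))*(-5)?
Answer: 715/12 ≈ 59.583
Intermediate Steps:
y = 11/12 (y = 22/24 = 22*(1/24) = 11/12 ≈ 0.91667)
(y*(-13))*(-5) = ((11/12)*(-13))*(-5) = -143/12*(-5) = 715/12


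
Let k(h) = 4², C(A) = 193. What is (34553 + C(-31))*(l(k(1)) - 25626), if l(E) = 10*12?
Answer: -886231476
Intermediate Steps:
k(h) = 16
l(E) = 120
(34553 + C(-31))*(l(k(1)) - 25626) = (34553 + 193)*(120 - 25626) = 34746*(-25506) = -886231476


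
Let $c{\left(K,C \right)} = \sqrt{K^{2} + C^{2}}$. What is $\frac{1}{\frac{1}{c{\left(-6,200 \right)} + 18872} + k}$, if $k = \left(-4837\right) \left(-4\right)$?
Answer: $\frac{6890061727976}{133308914678015105} + \frac{2 \sqrt{10009}}{133308914678015105} \approx 5.1685 \cdot 10^{-5}$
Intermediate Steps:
$c{\left(K,C \right)} = \sqrt{C^{2} + K^{2}}$
$k = 19348$
$\frac{1}{\frac{1}{c{\left(-6,200 \right)} + 18872} + k} = \frac{1}{\frac{1}{\sqrt{200^{2} + \left(-6\right)^{2}} + 18872} + 19348} = \frac{1}{\frac{1}{\sqrt{40000 + 36} + 18872} + 19348} = \frac{1}{\frac{1}{\sqrt{40036} + 18872} + 19348} = \frac{1}{\frac{1}{2 \sqrt{10009} + 18872} + 19348} = \frac{1}{\frac{1}{18872 + 2 \sqrt{10009}} + 19348} = \frac{1}{19348 + \frac{1}{18872 + 2 \sqrt{10009}}}$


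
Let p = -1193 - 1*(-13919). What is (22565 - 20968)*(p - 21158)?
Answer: -13465904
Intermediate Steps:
p = 12726 (p = -1193 + 13919 = 12726)
(22565 - 20968)*(p - 21158) = (22565 - 20968)*(12726 - 21158) = 1597*(-8432) = -13465904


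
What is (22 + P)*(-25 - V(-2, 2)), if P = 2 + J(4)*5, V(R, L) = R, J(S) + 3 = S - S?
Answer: -207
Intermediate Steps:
J(S) = -3 (J(S) = -3 + (S - S) = -3 + 0 = -3)
P = -13 (P = 2 - 3*5 = 2 - 15 = -13)
(22 + P)*(-25 - V(-2, 2)) = (22 - 13)*(-25 - 1*(-2)) = 9*(-25 + 2) = 9*(-23) = -207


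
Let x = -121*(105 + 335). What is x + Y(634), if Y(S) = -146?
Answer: -53386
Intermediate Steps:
x = -53240 (x = -121*440 = -53240)
x + Y(634) = -53240 - 146 = -53386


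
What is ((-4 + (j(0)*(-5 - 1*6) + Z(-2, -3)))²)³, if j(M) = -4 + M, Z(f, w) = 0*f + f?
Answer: 3010936384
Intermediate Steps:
Z(f, w) = f (Z(f, w) = 0 + f = f)
((-4 + (j(0)*(-5 - 1*6) + Z(-2, -3)))²)³ = ((-4 + ((-4 + 0)*(-5 - 1*6) - 2))²)³ = ((-4 + (-4*(-5 - 6) - 2))²)³ = ((-4 + (-4*(-11) - 2))²)³ = ((-4 + (44 - 2))²)³ = ((-4 + 42)²)³ = (38²)³ = 1444³ = 3010936384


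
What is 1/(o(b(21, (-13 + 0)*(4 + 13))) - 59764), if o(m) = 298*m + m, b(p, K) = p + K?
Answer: -1/119564 ≈ -8.3637e-6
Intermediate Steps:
b(p, K) = K + p
o(m) = 299*m
1/(o(b(21, (-13 + 0)*(4 + 13))) - 59764) = 1/(299*((-13 + 0)*(4 + 13) + 21) - 59764) = 1/(299*(-13*17 + 21) - 59764) = 1/(299*(-221 + 21) - 59764) = 1/(299*(-200) - 59764) = 1/(-59800 - 59764) = 1/(-119564) = -1/119564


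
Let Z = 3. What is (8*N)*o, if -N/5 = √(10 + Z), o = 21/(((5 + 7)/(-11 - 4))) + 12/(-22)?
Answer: 11790*√13/11 ≈ 3864.5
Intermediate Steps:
o = -1179/44 (o = 21/((12/(-15))) + 12*(-1/22) = 21/((12*(-1/15))) - 6/11 = 21/(-⅘) - 6/11 = 21*(-5/4) - 6/11 = -105/4 - 6/11 = -1179/44 ≈ -26.795)
N = -5*√13 (N = -5*√(10 + 3) = -5*√13 ≈ -18.028)
(8*N)*o = (8*(-5*√13))*(-1179/44) = -40*√13*(-1179/44) = 11790*√13/11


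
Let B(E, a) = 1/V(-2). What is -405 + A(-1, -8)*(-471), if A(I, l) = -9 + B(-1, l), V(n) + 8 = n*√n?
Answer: 11659/3 - 157*I*√2/12 ≈ 3886.3 - 18.503*I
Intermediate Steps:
V(n) = -8 + n^(3/2) (V(n) = -8 + n*√n = -8 + n^(3/2))
B(E, a) = 1/(-8 - 2*I*√2) (B(E, a) = 1/(-8 + (-2)^(3/2)) = 1/(-8 - 2*I*√2))
A(I, l) = -9 + I/(2*(√2 - 4*I))
-405 + A(-1, -8)*(-471) = -405 + ((-18*√2 + 73*I)/(2*(√2 - 4*I)))*(-471) = -405 - 471*(-18*√2 + 73*I)/(2*(√2 - 4*I))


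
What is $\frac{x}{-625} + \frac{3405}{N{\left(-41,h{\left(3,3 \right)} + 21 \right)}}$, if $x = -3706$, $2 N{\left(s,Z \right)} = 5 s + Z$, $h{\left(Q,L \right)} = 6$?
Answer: $- \frac{1798291}{55625} \approx -32.329$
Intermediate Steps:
$N{\left(s,Z \right)} = \frac{Z}{2} + \frac{5 s}{2}$ ($N{\left(s,Z \right)} = \frac{5 s + Z}{2} = \frac{Z + 5 s}{2} = \frac{Z}{2} + \frac{5 s}{2}$)
$\frac{x}{-625} + \frac{3405}{N{\left(-41,h{\left(3,3 \right)} + 21 \right)}} = - \frac{3706}{-625} + \frac{3405}{\frac{6 + 21}{2} + \frac{5}{2} \left(-41\right)} = \left(-3706\right) \left(- \frac{1}{625}\right) + \frac{3405}{\frac{1}{2} \cdot 27 - \frac{205}{2}} = \frac{3706}{625} + \frac{3405}{\frac{27}{2} - \frac{205}{2}} = \frac{3706}{625} + \frac{3405}{-89} = \frac{3706}{625} + 3405 \left(- \frac{1}{89}\right) = \frac{3706}{625} - \frac{3405}{89} = - \frac{1798291}{55625}$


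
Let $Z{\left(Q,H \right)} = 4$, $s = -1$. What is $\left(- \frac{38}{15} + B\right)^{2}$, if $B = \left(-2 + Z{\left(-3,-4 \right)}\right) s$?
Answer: $\frac{4624}{225} \approx 20.551$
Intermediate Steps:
$B = -2$ ($B = \left(-2 + 4\right) \left(-1\right) = 2 \left(-1\right) = -2$)
$\left(- \frac{38}{15} + B\right)^{2} = \left(- \frac{38}{15} - 2\right)^{2} = \left(- \frac{68}{15}\right)^{2} = \frac{4624}{225}$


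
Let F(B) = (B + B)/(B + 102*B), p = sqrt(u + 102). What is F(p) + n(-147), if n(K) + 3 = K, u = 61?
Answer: -15448/103 ≈ -149.98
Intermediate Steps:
n(K) = -3 + K
p = sqrt(163) (p = sqrt(61 + 102) = sqrt(163) ≈ 12.767)
F(B) = 2/103 (F(B) = (2*B)/((103*B)) = (2*B)*(1/(103*B)) = 2/103)
F(p) + n(-147) = 2/103 + (-3 - 147) = 2/103 - 150 = -15448/103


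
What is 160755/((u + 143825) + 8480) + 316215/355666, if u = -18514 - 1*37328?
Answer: 87678135375/34308609358 ≈ 2.5556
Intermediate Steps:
u = -55842 (u = -18514 - 37328 = -55842)
160755/((u + 143825) + 8480) + 316215/355666 = 160755/((-55842 + 143825) + 8480) + 316215/355666 = 160755/(87983 + 8480) + 316215*(1/355666) = 160755/96463 + 316215/355666 = 87678135375/34308609358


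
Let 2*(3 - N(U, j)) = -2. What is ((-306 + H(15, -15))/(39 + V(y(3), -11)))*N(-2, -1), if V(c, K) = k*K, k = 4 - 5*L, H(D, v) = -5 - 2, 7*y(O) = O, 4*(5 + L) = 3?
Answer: 5008/955 ≈ 5.2440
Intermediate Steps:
L = -17/4 (L = -5 + (1/4)*3 = -5 + 3/4 = -17/4 ≈ -4.2500)
N(U, j) = 4 (N(U, j) = 3 - 1/2*(-2) = 3 + 1 = 4)
y(O) = O/7
H(D, v) = -7
k = 101/4 (k = 4 - 5*(-17/4) = 4 + 85/4 = 101/4 ≈ 25.250)
V(c, K) = 101*K/4
((-306 + H(15, -15))/(39 + V(y(3), -11)))*N(-2, -1) = ((-306 - 7)/(39 + (101/4)*(-11)))*4 = -313/(39 - 1111/4)*4 = -313/(-955/4)*4 = -313*(-4/955)*4 = (1252/955)*4 = 5008/955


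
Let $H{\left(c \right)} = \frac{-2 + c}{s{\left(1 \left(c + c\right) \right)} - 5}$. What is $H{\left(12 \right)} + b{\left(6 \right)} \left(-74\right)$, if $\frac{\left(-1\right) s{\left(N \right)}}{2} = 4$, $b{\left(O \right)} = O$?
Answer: $- \frac{5782}{13} \approx -444.77$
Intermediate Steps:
$s{\left(N \right)} = -8$ ($s{\left(N \right)} = \left(-2\right) 4 = -8$)
$H{\left(c \right)} = \frac{2}{13} - \frac{c}{13}$ ($H{\left(c \right)} = \frac{-2 + c}{-8 - 5} = \frac{-2 + c}{-13} = \left(-2 + c\right) \left(- \frac{1}{13}\right) = \frac{2}{13} - \frac{c}{13}$)
$H{\left(12 \right)} + b{\left(6 \right)} \left(-74\right) = \left(\frac{2}{13} - \frac{12}{13}\right) + 6 \left(-74\right) = \left(\frac{2}{13} - \frac{12}{13}\right) - 444 = - \frac{10}{13} - 444 = - \frac{5782}{13}$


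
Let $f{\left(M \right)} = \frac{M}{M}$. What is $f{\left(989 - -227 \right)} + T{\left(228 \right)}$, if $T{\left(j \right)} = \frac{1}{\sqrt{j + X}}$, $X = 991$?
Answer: $1 + \frac{\sqrt{1219}}{1219} \approx 1.0286$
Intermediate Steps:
$T{\left(j \right)} = \frac{1}{\sqrt{991 + j}}$ ($T{\left(j \right)} = \frac{1}{\sqrt{j + 991}} = \frac{1}{\sqrt{991 + j}}$)
$f{\left(M \right)} = 1$
$f{\left(989 - -227 \right)} + T{\left(228 \right)} = 1 + \frac{1}{\sqrt{991 + 228}} = 1 + \frac{1}{\sqrt{1219}} = 1 + \frac{\sqrt{1219}}{1219}$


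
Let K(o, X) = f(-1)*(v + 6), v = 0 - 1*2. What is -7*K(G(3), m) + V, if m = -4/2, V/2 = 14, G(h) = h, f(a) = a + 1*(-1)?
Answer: 84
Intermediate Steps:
f(a) = -1 + a (f(a) = a - 1 = -1 + a)
V = 28 (V = 2*14 = 28)
m = -2 (m = -4*1/2 = -2)
v = -2 (v = 0 - 2 = -2)
K(o, X) = -8 (K(o, X) = (-1 - 1)*(-2 + 6) = -2*4 = -8)
-7*K(G(3), m) + V = -7*(-8) + 28 = 56 + 28 = 84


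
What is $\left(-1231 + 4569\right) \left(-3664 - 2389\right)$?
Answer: $-20204914$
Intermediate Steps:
$\left(-1231 + 4569\right) \left(-3664 - 2389\right) = 3338 \left(-6053\right) = -20204914$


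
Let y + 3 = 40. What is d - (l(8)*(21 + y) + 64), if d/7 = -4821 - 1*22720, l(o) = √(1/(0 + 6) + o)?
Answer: -192851 - 203*√6/3 ≈ -1.9302e+5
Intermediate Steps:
y = 37 (y = -3 + 40 = 37)
l(o) = √(⅙ + o) (l(o) = √(1/6 + o) = √(⅙ + o))
d = -192787 (d = 7*(-4821 - 1*22720) = 7*(-4821 - 22720) = 7*(-27541) = -192787)
d - (l(8)*(21 + y) + 64) = -192787 - ((√(6 + 36*8)/6)*(21 + 37) + 64) = -192787 - ((√(6 + 288)/6)*58 + 64) = -192787 - ((√294/6)*58 + 64) = -192787 - (((7*√6)/6)*58 + 64) = -192787 - ((7*√6/6)*58 + 64) = -192787 - (203*√6/3 + 64) = -192787 - (64 + 203*√6/3) = -192787 + (-64 - 203*√6/3) = -192851 - 203*√6/3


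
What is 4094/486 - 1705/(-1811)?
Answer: 4121432/440073 ≈ 9.3653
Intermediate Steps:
4094/486 - 1705/(-1811) = 4094*(1/486) - 1705*(-1/1811) = 2047/243 + 1705/1811 = 4121432/440073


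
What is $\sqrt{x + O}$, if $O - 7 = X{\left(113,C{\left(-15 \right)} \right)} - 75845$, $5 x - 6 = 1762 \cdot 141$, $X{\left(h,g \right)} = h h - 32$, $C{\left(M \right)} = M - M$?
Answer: $\frac{i \sqrt{335285}}{5} \approx 115.81 i$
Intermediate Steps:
$C{\left(M \right)} = 0$
$X{\left(h,g \right)} = -32 + h^{2}$ ($X{\left(h,g \right)} = h^{2} - 32 = -32 + h^{2}$)
$x = \frac{248448}{5}$ ($x = \frac{6}{5} + \frac{1762 \cdot 141}{5} = \frac{6}{5} + \frac{1}{5} \cdot 248442 = \frac{6}{5} + \frac{248442}{5} = \frac{248448}{5} \approx 49690.0$)
$O = -63101$ ($O = 7 - \left(75877 - 12769\right) = 7 + \left(\left(-32 + 12769\right) - 75845\right) = 7 + \left(12737 - 75845\right) = 7 - 63108 = -63101$)
$\sqrt{x + O} = \sqrt{\frac{248448}{5} - 63101} = \sqrt{- \frac{67057}{5}} = \frac{i \sqrt{335285}}{5}$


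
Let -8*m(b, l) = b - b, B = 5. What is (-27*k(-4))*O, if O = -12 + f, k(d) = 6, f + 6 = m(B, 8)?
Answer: 2916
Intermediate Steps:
m(b, l) = 0 (m(b, l) = -(b - b)/8 = -⅛*0 = 0)
f = -6 (f = -6 + 0 = -6)
O = -18 (O = -12 - 6 = -18)
(-27*k(-4))*O = -27*6*(-18) = -162*(-18) = 2916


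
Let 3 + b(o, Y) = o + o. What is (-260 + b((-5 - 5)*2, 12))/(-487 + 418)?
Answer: 101/23 ≈ 4.3913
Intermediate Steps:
b(o, Y) = -3 + 2*o (b(o, Y) = -3 + (o + o) = -3 + 2*o)
(-260 + b((-5 - 5)*2, 12))/(-487 + 418) = (-260 + (-3 + 2*((-5 - 5)*2)))/(-487 + 418) = (-260 + (-3 + 2*(-10*2)))/(-69) = (-260 + (-3 + 2*(-20)))*(-1/69) = (-260 + (-3 - 40))*(-1/69) = (-260 - 43)*(-1/69) = -303*(-1/69) = 101/23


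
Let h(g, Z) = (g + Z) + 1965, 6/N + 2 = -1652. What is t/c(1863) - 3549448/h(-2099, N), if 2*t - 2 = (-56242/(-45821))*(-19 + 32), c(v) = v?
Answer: 250578511194436882/9460181803383 ≈ 26488.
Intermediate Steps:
N = -3/827 (N = 6/(-2 - 1652) = 6/(-1654) = 6*(-1/1654) = -3/827 ≈ -0.0036276)
h(g, Z) = 1965 + Z + g (h(g, Z) = (Z + g) + 1965 = 1965 + Z + g)
t = 411394/45821 (t = 1 + ((-56242/(-45821))*(-19 + 32))/2 = 1 + (-56242*(-1/45821)*13)/2 = 1 + ((56242/45821)*13)/2 = 1 + (1/2)*(731146/45821) = 1 + 365573/45821 = 411394/45821 ≈ 8.9783)
t/c(1863) - 3549448/h(-2099, N) = (411394/45821)/1863 - 3549448/(1965 - 3/827 - 2099) = (411394/45821)*(1/1863) - 3549448/(-110821/827) = 411394/85364523 - 3549448*(-827/110821) = 411394/85364523 + 2935393496/110821 = 250578511194436882/9460181803383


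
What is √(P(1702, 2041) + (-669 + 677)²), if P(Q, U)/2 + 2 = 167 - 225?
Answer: 2*I*√14 ≈ 7.4833*I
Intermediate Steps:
P(Q, U) = -120 (P(Q, U) = -4 + 2*(167 - 225) = -4 + 2*(-58) = -4 - 116 = -120)
√(P(1702, 2041) + (-669 + 677)²) = √(-120 + (-669 + 677)²) = √(-120 + 8²) = √(-120 + 64) = √(-56) = 2*I*√14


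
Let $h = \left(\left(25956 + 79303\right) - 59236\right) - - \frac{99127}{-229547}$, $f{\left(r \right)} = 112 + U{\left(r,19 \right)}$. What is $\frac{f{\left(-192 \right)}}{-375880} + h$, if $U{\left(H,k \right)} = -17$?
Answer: $\frac{794185003960511}{17256425272} \approx 46023.0$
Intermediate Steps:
$f{\left(r \right)} = 95$ ($f{\left(r \right)} = 112 - 17 = 95$)
$h = \frac{10564342454}{229547}$ ($h = \left(105259 - 59236\right) - \left(-99127\right) \left(- \frac{1}{229547}\right) = 46023 - \frac{99127}{229547} = \frac{10564342454}{229547} \approx 46023.0$)
$\frac{f{\left(-192 \right)}}{-375880} + h = \frac{95}{-375880} + \frac{10564342454}{229547} = 95 \left(- \frac{1}{375880}\right) + \frac{10564342454}{229547} = - \frac{19}{75176} + \frac{10564342454}{229547} = \frac{794185003960511}{17256425272}$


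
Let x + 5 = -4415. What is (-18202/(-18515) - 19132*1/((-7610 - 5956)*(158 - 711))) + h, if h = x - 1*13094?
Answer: -173753537338426/9921392355 ≈ -17513.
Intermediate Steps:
x = -4420 (x = -5 - 4415 = -4420)
h = -17514 (h = -4420 - 1*13094 = -4420 - 13094 = -17514)
(-18202/(-18515) - 19132*1/((-7610 - 5956)*(158 - 711))) + h = (-18202/(-18515) - 19132*1/((-7610 - 5956)*(158 - 711))) - 17514 = (-18202*(-1/18515) - 19132/((-553*(-13566)))) - 17514 = (18202/18515 - 19132/7501998) - 17514 = (18202/18515 - 19132*1/7501998) - 17514 = (18202/18515 - 9566/3750999) - 17514 = 9728367044/9921392355 - 17514 = -173753537338426/9921392355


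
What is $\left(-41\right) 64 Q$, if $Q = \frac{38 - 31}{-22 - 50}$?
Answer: $\frac{2296}{9} \approx 255.11$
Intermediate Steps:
$Q = - \frac{7}{72}$ ($Q = \frac{7}{-72} = 7 \left(- \frac{1}{72}\right) = - \frac{7}{72} \approx -0.097222$)
$\left(-41\right) 64 Q = \left(-41\right) 64 \left(- \frac{7}{72}\right) = \left(-2624\right) \left(- \frac{7}{72}\right) = \frac{2296}{9}$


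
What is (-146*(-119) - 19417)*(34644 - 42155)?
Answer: 15344973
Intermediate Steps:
(-146*(-119) - 19417)*(34644 - 42155) = (17374 - 19417)*(-7511) = -2043*(-7511) = 15344973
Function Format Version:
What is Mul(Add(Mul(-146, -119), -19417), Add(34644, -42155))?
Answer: 15344973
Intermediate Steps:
Mul(Add(Mul(-146, -119), -19417), Add(34644, -42155)) = Mul(Add(17374, -19417), -7511) = Mul(-2043, -7511) = 15344973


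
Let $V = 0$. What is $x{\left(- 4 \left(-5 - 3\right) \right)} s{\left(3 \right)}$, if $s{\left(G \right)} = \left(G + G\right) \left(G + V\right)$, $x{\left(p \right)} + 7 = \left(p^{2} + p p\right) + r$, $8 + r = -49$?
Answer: $35712$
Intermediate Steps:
$r = -57$ ($r = -8 - 49 = -57$)
$x{\left(p \right)} = -64 + 2 p^{2}$ ($x{\left(p \right)} = -7 - \left(57 - p^{2} - p p\right) = -7 + \left(\left(p^{2} + p^{2}\right) - 57\right) = -7 + \left(2 p^{2} - 57\right) = -7 + \left(-57 + 2 p^{2}\right) = -64 + 2 p^{2}$)
$s{\left(G \right)} = 2 G^{2}$ ($s{\left(G \right)} = \left(G + G\right) \left(G + 0\right) = 2 G G = 2 G^{2}$)
$x{\left(- 4 \left(-5 - 3\right) \right)} s{\left(3 \right)} = \left(-64 + 2 \left(- 4 \left(-5 - 3\right)\right)^{2}\right) 2 \cdot 3^{2} = \left(-64 + 2 \left(\left(-4\right) \left(-8\right)\right)^{2}\right) 2 \cdot 9 = \left(-64 + 2 \cdot 32^{2}\right) 18 = \left(-64 + 2 \cdot 1024\right) 18 = \left(-64 + 2048\right) 18 = 1984 \cdot 18 = 35712$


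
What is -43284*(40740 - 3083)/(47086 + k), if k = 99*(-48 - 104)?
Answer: -814972794/16019 ≈ -50875.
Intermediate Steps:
k = -15048 (k = 99*(-152) = -15048)
-43284*(40740 - 3083)/(47086 + k) = -43284*(40740 - 3083)/(47086 - 15048) = -43284/(32038/37657) = -43284/(32038*(1/37657)) = -43284/32038/37657 = -43284*37657/32038 = -814972794/16019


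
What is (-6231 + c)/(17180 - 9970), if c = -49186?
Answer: -55417/7210 ≈ -7.6861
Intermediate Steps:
(-6231 + c)/(17180 - 9970) = (-6231 - 49186)/(17180 - 9970) = -55417/7210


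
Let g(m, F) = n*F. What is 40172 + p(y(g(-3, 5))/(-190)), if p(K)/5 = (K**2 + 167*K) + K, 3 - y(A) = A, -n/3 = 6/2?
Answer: 72127996/1805 ≈ 39960.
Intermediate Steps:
n = -9 (n = -18/2 = -3*3 = -9)
g(m, F) = -9*F
y(A) = 3 - A
p(K) = 5*K**2 + 840*K (p(K) = 5*((K**2 + 167*K) + K) = 5*(K**2 + 168*K) = 5*K**2 + 840*K)
40172 + p(y(g(-3, 5))/(-190)) = 40172 + 5*((3 - (-9)*5)/(-190))*(168 + (3 - (-9)*5)/(-190)) = 40172 + 5*((3 - 1*(-45))*(-1/190))*(168 + (3 - 1*(-45))*(-1/190)) = 40172 + 5*((3 + 45)*(-1/190))*(168 + (3 + 45)*(-1/190)) = 40172 + 5*(48*(-1/190))*(168 + 48*(-1/190)) = 40172 + 5*(-24/95)*(168 - 24/95) = 40172 + 5*(-24/95)*(15936/95) = 40172 - 382464/1805 = 72127996/1805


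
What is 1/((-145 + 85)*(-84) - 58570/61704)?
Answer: 30852/155464795 ≈ 0.00019845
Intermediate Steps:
1/((-145 + 85)*(-84) - 58570/61704) = 1/(-60*(-84) - 58570*1/61704) = 1/(5040 - 29285/30852) = 1/(155464795/30852) = 30852/155464795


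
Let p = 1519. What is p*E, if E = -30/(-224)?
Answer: 3255/16 ≈ 203.44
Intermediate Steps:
E = 15/112 (E = -30*(-1/224) = 15/112 ≈ 0.13393)
p*E = 1519*(15/112) = 3255/16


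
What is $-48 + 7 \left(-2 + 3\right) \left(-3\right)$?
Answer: $-69$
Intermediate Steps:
$-48 + 7 \left(-2 + 3\right) \left(-3\right) = -48 + 7 \cdot 1 \left(-3\right) = -48 + 7 \left(-3\right) = -48 - 21 = -69$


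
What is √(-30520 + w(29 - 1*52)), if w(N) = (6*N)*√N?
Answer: √(-30520 - 138*I*√23) ≈ 1.894 - 174.71*I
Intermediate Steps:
w(N) = 6*N^(3/2)
√(-30520 + w(29 - 1*52)) = √(-30520 + 6*(29 - 1*52)^(3/2)) = √(-30520 + 6*(29 - 52)^(3/2)) = √(-30520 + 6*(-23)^(3/2)) = √(-30520 + 6*(-23*I*√23)) = √(-30520 - 138*I*√23)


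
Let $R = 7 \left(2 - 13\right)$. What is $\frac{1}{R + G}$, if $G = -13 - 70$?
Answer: $- \frac{1}{160} \approx -0.00625$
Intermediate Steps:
$R = -77$ ($R = 7 \left(-11\right) = -77$)
$G = -83$ ($G = -13 - 70 = -83$)
$\frac{1}{R + G} = \frac{1}{-77 - 83} = \frac{1}{-160} = - \frac{1}{160}$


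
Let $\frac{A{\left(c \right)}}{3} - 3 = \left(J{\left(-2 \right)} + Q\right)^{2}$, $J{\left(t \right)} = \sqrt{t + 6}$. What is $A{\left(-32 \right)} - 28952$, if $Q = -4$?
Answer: $-28931$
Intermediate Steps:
$J{\left(t \right)} = \sqrt{6 + t}$
$A{\left(c \right)} = 21$ ($A{\left(c \right)} = 9 + 3 \left(\sqrt{6 - 2} - 4\right)^{2} = 9 + 3 \left(\sqrt{4} - 4\right)^{2} = 9 + 3 \left(2 - 4\right)^{2} = 9 + 3 \left(-2\right)^{2} = 9 + 3 \cdot 4 = 9 + 12 = 21$)
$A{\left(-32 \right)} - 28952 = 21 - 28952 = -28931$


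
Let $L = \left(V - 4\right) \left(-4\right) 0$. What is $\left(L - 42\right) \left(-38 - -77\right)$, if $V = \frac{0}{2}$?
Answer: $-1638$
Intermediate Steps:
$V = 0$ ($V = 0 \cdot \frac{1}{2} = 0$)
$L = 0$ ($L = \left(0 - 4\right) \left(-4\right) 0 = \left(-4\right) \left(-4\right) 0 = 16 \cdot 0 = 0$)
$\left(L - 42\right) \left(-38 - -77\right) = \left(0 - 42\right) \left(-38 - -77\right) = - 42 \left(-38 + 77\right) = \left(-42\right) 39 = -1638$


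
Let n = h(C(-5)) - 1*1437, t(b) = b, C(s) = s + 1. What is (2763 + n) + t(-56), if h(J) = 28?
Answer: 1298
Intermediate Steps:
C(s) = 1 + s
n = -1409 (n = 28 - 1*1437 = 28 - 1437 = -1409)
(2763 + n) + t(-56) = (2763 - 1409) - 56 = 1354 - 56 = 1298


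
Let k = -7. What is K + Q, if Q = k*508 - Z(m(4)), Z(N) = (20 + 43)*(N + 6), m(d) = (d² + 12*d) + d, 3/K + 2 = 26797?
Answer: -220201307/26795 ≈ -8218.0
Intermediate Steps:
K = 3/26795 (K = 3/(-2 + 26797) = 3/26795 ≈ 0.00011196)
m(d) = d² + 13*d
Z(N) = 378 + 63*N (Z(N) = 63*(6 + N) = 378 + 63*N)
Q = -8218 (Q = -7*508 - (378 + 63*(4*(13 + 4))) = -3556 - (378 + 63*(4*17)) = -3556 - (378 + 63*68) = -3556 - (378 + 4284) = -3556 - 1*4662 = -3556 - 4662 = -8218)
K + Q = 3/26795 - 8218 = -220201307/26795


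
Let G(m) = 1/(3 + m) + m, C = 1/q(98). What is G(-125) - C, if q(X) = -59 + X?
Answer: -594911/4758 ≈ -125.03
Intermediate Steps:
C = 1/39 (C = 1/(-59 + 98) = 1/39 ≈ 0.025641)
G(m) = m + 1/(3 + m)
G(-125) - C = (1 + (-125)² + 3*(-125))/(3 - 125) - 1*1/39 = (1 + 15625 - 375)/(-122) - 1/39 = -1/122*15251 - 1/39 = -15251/122 - 1/39 = -594911/4758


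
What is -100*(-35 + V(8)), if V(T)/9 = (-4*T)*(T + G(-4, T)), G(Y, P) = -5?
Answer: 89900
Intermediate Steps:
V(T) = -36*T*(-5 + T) (V(T) = 9*((-4*T)*(T - 5)) = 9*((-4*T)*(-5 + T)) = 9*(-4*T*(-5 + T)) = -36*T*(-5 + T))
-100*(-35 + V(8)) = -100*(-35 + 36*8*(5 - 1*8)) = -100*(-35 + 36*8*(5 - 8)) = -100*(-35 + 36*8*(-3)) = -100*(-35 - 864) = -100*(-899) = 89900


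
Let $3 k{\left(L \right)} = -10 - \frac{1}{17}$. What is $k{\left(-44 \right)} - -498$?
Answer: $\frac{8409}{17} \approx 494.65$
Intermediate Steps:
$k{\left(L \right)} = - \frac{57}{17}$ ($k{\left(L \right)} = \frac{-10 - \frac{1}{17}}{3} = \frac{1}{3} \left(- \frac{171}{17}\right) = - \frac{57}{17}$)
$k{\left(-44 \right)} - -498 = - \frac{57}{17} - -498 = - \frac{57}{17} + 498 = \frac{8409}{17}$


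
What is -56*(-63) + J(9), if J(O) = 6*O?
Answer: 3582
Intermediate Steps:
-56*(-63) + J(9) = -56*(-63) + 6*9 = 3528 + 54 = 3582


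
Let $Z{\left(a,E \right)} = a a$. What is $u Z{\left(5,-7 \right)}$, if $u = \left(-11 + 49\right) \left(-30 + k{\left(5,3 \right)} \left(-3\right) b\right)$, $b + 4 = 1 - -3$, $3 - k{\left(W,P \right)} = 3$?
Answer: $-28500$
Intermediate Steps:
$k{\left(W,P \right)} = 0$ ($k{\left(W,P \right)} = 3 - 3 = 0$)
$b = 0$ ($b = -4 + \left(1 - -3\right) = -4 + \left(1 + 3\right) = -4 + 4 = 0$)
$Z{\left(a,E \right)} = a^{2}$
$u = -1140$ ($u = \left(-11 + 49\right) \left(-30 + 0 \left(-3\right) 0\right) = 38 \left(-30 + 0 \cdot 0\right) = 38 \left(-30 + 0\right) = 38 \left(-30\right) = -1140$)
$u Z{\left(5,-7 \right)} = - 1140 \cdot 5^{2} = \left(-1140\right) 25 = -28500$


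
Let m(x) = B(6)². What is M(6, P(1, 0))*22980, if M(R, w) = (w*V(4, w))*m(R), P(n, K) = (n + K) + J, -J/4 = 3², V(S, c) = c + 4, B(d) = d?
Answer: 897598800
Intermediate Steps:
m(x) = 36 (m(x) = 6² = 36)
V(S, c) = 4 + c
J = -36 (J = -4*3² = -4*9 = -36)
P(n, K) = -36 + K + n (P(n, K) = (n + K) - 36 = (K + n) - 36 = -36 + K + n)
M(R, w) = 36*w*(4 + w) (M(R, w) = (w*(4 + w))*36 = 36*w*(4 + w))
M(6, P(1, 0))*22980 = (36*(-36 + 0 + 1)*(4 + (-36 + 0 + 1)))*22980 = (36*(-35)*(4 - 35))*22980 = (36*(-35)*(-31))*22980 = 39060*22980 = 897598800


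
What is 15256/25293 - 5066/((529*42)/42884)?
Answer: -915762332164/93659979 ≈ -9777.5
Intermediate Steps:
15256/25293 - 5066/((529*42)/42884) = 15256*(1/25293) - 5066/(22218*(1/42884)) = 15256/25293 - 5066/11109/21442 = 15256/25293 - 5066*21442/11109 = 15256/25293 - 108625172/11109 = -915762332164/93659979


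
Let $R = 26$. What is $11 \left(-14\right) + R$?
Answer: $-128$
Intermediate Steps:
$11 \left(-14\right) + R = 11 \left(-14\right) + 26 = -154 + 26 = -128$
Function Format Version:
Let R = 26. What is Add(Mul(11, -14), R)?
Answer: -128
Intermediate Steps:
Add(Mul(11, -14), R) = Add(Mul(11, -14), 26) = Add(-154, 26) = -128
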